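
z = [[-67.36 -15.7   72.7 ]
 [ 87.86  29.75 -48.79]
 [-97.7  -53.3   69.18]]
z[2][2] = 69.18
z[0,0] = -67.36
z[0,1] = -15.7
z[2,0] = -97.7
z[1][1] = 29.75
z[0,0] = -67.36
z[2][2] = 69.18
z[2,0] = -97.7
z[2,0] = -97.7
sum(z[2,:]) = -81.82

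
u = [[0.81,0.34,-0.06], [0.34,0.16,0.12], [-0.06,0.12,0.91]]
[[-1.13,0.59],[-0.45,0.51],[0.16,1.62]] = u@[[-0.88, 0.51], [-1.17, 0.82], [0.27, 1.71]]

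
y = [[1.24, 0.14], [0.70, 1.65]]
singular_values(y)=[1.94, 1.0]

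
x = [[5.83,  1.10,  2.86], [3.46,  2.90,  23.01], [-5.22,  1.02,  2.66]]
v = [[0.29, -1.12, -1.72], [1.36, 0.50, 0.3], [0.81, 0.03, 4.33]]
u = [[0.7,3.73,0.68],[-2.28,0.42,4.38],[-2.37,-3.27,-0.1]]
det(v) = 7.57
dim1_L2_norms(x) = [6.59, 23.45, 5.95]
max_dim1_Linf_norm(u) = 4.38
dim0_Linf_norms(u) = [2.37, 3.73, 4.38]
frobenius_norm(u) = 7.47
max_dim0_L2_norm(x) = 23.34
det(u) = -23.83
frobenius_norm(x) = 25.07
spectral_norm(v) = 4.76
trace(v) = 5.12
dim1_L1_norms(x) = [9.79, 29.37, 8.9]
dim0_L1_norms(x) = [14.51, 5.02, 28.53]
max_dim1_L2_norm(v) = 4.41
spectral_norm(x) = 23.84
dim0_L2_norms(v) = [1.61, 1.23, 4.67]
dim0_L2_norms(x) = [8.56, 3.27, 23.34]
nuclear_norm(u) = 11.35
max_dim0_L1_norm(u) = 7.42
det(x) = -180.72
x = u @ v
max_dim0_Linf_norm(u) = 4.38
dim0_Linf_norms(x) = [5.83, 2.9, 23.01]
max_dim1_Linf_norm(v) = 4.33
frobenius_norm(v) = 5.09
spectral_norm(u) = 5.44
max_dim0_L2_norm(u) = 4.98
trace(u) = 1.02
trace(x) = 11.39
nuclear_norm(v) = 7.30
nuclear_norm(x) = 32.52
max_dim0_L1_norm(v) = 6.35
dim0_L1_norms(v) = [2.46, 1.65, 6.35]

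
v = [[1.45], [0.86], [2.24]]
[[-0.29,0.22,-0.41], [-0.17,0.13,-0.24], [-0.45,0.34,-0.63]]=v @ [[-0.20,0.15,-0.28]]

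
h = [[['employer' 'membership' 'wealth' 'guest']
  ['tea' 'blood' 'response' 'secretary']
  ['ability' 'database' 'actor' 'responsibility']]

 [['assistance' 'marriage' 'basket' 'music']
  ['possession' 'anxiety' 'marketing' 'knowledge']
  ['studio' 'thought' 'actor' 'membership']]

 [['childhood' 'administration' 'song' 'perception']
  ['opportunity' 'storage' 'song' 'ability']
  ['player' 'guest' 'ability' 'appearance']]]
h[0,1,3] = 'secretary'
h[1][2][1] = 'thought'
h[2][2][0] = 'player'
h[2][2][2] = 'ability'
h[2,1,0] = 'opportunity'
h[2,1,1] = 'storage'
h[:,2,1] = ['database', 'thought', 'guest']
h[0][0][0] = 'employer'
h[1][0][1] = 'marriage'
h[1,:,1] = ['marriage', 'anxiety', 'thought']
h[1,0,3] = 'music'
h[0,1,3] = 'secretary'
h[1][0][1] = 'marriage'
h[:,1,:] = [['tea', 'blood', 'response', 'secretary'], ['possession', 'anxiety', 'marketing', 'knowledge'], ['opportunity', 'storage', 'song', 'ability']]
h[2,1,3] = 'ability'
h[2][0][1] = 'administration'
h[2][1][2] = 'song'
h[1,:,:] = [['assistance', 'marriage', 'basket', 'music'], ['possession', 'anxiety', 'marketing', 'knowledge'], ['studio', 'thought', 'actor', 'membership']]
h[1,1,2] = 'marketing'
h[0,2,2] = 'actor'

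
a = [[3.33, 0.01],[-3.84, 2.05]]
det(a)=6.865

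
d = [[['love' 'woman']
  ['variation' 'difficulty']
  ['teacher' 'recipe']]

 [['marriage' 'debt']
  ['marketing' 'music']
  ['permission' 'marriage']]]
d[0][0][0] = 'love'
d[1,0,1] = 'debt'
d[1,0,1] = 'debt'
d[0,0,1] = 'woman'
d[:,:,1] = [['woman', 'difficulty', 'recipe'], ['debt', 'music', 'marriage']]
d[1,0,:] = ['marriage', 'debt']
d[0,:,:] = [['love', 'woman'], ['variation', 'difficulty'], ['teacher', 'recipe']]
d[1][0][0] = 'marriage'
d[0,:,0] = ['love', 'variation', 'teacher']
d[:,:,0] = [['love', 'variation', 'teacher'], ['marriage', 'marketing', 'permission']]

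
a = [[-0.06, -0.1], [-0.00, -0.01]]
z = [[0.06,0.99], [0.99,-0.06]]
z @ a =[[-0.0, -0.02], [-0.06, -0.10]]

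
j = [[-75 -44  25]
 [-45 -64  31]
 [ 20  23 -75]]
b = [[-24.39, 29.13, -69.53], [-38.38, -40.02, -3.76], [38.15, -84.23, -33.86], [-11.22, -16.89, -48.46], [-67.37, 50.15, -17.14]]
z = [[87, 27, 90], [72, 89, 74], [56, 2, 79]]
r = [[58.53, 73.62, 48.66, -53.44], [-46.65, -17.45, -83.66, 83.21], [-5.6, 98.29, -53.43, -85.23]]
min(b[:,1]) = -84.23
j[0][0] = -75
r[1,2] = -83.66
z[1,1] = 89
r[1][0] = -46.65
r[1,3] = 83.21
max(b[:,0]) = 38.15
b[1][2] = -3.76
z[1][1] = 89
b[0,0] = -24.39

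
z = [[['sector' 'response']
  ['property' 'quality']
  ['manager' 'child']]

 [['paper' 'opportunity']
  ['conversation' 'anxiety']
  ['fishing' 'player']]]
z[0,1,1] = 'quality'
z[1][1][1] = 'anxiety'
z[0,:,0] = ['sector', 'property', 'manager']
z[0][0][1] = 'response'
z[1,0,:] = ['paper', 'opportunity']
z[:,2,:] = [['manager', 'child'], ['fishing', 'player']]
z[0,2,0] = 'manager'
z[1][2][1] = 'player'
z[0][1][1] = 'quality'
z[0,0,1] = 'response'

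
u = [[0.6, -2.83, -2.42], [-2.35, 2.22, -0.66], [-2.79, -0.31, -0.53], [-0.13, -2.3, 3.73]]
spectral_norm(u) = 4.96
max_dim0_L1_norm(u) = 7.66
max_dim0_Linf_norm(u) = 3.73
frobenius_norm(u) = 7.25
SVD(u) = [[0.14, -0.81, 0.43], [-0.58, 0.34, 0.22], [-0.26, 0.13, 0.8], [0.76, 0.45, 0.36]] @ diag([4.959929297312333, 4.26056103157107, 3.120804553624092]) @ [[0.42, -0.68, 0.61],[-0.40, 0.46, 0.79],[-0.82, -0.57, -0.08]]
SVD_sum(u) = [[0.29, -0.47, 0.42], [-1.2, 1.95, -1.75], [-0.53, 0.86, -0.78], [1.57, -2.55, 2.29]] + [[1.39,  -1.6,  -2.73], [-0.58,  0.67,  1.15], [-0.23,  0.26,  0.44], [-0.78,  0.89,  1.53]] + [[-1.08,-0.76,-0.10],[-0.57,-0.4,-0.05],[-2.03,-1.43,-0.20],[-0.92,-0.65,-0.09]]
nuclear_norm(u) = 12.34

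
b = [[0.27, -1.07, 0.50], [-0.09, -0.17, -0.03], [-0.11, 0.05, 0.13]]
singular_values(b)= [1.22, 0.18, 0.15]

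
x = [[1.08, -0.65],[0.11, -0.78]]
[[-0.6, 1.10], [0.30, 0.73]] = x@[[-0.86,0.5], [-0.50,-0.86]]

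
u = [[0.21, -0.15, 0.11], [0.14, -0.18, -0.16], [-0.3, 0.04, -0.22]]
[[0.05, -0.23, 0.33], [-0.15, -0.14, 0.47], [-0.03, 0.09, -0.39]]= u@ [[-0.68,0.37,2.08], [-0.55,1.60,-0.04], [0.98,-0.61,-1.05]]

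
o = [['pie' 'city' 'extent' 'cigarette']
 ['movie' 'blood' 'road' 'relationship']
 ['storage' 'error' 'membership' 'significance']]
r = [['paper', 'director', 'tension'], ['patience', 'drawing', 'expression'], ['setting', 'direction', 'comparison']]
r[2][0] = 'setting'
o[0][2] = 'extent'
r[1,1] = 'drawing'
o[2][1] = 'error'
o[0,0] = 'pie'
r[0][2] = 'tension'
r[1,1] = 'drawing'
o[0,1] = 'city'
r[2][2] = 'comparison'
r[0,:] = ['paper', 'director', 'tension']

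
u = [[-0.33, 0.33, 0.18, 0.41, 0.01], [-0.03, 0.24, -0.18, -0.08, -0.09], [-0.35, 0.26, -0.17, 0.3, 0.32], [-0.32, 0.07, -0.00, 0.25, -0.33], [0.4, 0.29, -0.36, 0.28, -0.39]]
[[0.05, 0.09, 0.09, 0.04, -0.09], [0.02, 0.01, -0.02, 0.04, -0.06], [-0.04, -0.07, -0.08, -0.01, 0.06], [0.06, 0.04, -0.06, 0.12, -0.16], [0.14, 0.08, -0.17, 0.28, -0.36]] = u @[[0.08, 0.11, 0.05, 0.09, -0.17], [0.11, 0.22, 0.26, 0.03, -0.16], [0.05, 0.26, 0.53, -0.18, 0.05], [0.09, 0.03, -0.18, 0.22, -0.27], [-0.17, -0.16, 0.05, -0.27, 0.40]]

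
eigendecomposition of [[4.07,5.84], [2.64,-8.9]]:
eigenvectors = [[0.98, -0.38], [0.18, 0.92]]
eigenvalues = [5.17, -10.0]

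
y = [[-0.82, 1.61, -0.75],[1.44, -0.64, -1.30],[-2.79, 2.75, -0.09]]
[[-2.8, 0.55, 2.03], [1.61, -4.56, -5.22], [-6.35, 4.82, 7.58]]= y @ [[2.15,-1.16,-1.48], [-0.09,0.64,1.31], [1.19,1.91,1.73]]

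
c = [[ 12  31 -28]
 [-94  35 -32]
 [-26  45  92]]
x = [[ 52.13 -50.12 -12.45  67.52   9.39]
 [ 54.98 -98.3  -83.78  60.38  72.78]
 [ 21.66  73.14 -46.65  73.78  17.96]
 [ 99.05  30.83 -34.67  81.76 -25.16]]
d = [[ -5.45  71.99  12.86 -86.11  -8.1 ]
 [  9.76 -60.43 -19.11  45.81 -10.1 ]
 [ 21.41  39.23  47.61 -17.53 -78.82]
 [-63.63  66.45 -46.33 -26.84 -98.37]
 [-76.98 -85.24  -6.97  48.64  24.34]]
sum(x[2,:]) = 139.89000000000001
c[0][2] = -28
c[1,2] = -32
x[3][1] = 30.83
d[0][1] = 71.99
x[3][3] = 81.76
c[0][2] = -28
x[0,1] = -50.12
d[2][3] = -17.53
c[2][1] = 45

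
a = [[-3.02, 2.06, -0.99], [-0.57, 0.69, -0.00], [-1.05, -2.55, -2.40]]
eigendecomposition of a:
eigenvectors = [[-0.7,-0.58,-0.54],[-0.09,-0.2,-0.45],[-0.71,0.79,0.71]]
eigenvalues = [-3.76, -0.98, 0.01]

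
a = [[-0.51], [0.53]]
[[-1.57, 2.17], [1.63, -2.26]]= a@[[3.07, -4.26]]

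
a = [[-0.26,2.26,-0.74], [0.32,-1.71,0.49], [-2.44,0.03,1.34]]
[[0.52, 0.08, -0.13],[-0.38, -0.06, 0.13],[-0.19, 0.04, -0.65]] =a@[[0.08, -0.02, 0.19], [0.24, 0.03, -0.08], [-0.0, -0.01, -0.14]]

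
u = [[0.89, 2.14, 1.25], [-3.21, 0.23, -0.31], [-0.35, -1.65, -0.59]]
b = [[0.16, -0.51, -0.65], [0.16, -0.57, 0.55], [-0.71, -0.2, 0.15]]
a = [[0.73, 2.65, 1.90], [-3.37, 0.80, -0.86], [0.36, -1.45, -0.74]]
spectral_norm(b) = 0.90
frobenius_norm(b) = 1.39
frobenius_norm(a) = 5.17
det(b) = 0.50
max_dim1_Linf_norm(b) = 0.71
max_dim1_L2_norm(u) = 3.23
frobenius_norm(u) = 4.54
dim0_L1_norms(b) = [1.03, 1.28, 1.35]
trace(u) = 0.53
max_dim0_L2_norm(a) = 3.47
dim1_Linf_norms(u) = [2.14, 3.21, 1.65]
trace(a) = 0.79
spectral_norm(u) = 3.61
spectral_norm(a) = 3.79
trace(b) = -0.26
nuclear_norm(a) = 7.30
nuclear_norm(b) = 2.39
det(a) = -0.03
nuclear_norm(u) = 6.58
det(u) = 2.32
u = a + b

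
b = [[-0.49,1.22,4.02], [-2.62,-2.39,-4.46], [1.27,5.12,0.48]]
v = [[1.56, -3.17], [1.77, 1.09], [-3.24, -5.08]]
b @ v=[[-11.63, -17.54],[6.13, 28.36],[9.49, -0.88]]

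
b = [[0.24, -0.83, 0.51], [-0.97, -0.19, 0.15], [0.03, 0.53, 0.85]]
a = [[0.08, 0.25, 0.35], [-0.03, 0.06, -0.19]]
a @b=[[-0.21, 0.07, 0.38], [-0.07, -0.09, -0.17]]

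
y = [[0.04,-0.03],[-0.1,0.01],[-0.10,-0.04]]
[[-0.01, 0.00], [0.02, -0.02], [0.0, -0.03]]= y @ [[-0.13,0.22], [0.22,0.22]]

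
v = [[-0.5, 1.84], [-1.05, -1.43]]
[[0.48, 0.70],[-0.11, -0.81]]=v@[[-0.18, 0.19], [0.21, 0.43]]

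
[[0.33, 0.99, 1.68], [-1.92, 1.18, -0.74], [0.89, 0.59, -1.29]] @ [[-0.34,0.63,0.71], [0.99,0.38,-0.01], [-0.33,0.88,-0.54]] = [[0.31, 2.06, -0.68],[2.07, -1.41, -0.98],[0.71, -0.35, 1.32]]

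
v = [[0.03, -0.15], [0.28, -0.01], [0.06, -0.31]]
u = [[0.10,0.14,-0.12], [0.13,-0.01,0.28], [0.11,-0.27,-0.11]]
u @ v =[[0.04,0.02], [0.02,-0.11], [-0.08,0.02]]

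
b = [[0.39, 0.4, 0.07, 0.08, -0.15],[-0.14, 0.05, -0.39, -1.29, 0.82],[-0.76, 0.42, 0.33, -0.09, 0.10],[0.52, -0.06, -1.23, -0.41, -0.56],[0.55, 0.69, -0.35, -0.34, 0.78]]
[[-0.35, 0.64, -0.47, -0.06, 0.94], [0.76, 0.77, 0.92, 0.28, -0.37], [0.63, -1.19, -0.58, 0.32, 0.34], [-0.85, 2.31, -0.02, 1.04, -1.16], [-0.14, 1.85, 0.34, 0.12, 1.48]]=b @ [[-0.63,  1.36,  0.24,  -0.61,  0.82], [-0.12,  0.61,  -0.99,  0.50,  1.53], [0.4,  -1.35,  -0.26,  -0.98,  0.89], [-0.41,  -0.2,  -0.07,  -0.03,  0.30], [0.37,  0.18,  0.99,  -0.31,  0.49]]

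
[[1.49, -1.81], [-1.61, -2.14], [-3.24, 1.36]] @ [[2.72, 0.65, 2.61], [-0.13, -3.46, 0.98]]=[[4.29,7.23,2.12], [-4.1,6.36,-6.30], [-8.99,-6.81,-7.12]]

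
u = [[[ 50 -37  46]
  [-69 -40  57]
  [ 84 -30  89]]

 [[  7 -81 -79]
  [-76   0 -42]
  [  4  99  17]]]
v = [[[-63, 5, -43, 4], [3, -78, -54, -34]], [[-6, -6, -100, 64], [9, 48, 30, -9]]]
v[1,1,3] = -9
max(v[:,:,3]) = 64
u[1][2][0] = 4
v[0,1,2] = -54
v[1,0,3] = 64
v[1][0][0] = -6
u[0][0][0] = 50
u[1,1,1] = 0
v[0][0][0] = -63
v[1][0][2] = -100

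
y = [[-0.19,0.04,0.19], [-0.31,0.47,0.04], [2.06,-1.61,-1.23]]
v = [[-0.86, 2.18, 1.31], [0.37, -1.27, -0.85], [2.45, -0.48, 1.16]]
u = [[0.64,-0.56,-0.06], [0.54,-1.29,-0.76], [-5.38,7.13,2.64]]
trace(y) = -0.95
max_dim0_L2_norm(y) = 2.09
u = y @ v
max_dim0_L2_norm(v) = 2.62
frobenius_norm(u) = 9.49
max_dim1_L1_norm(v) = 4.35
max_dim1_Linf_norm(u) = 7.13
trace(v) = -0.97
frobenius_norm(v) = 4.15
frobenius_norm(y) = 2.96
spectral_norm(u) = 9.47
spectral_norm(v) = 3.26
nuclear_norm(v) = 5.84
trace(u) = 1.99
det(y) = -0.00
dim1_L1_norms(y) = [0.42, 0.82, 4.9]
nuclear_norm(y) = 3.24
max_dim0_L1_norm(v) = 3.93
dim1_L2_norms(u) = [0.85, 1.59, 9.31]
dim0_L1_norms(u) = [6.56, 8.98, 3.46]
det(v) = -0.01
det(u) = -0.02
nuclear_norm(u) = 10.02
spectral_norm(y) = 2.94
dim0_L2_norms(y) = [2.09, 1.68, 1.25]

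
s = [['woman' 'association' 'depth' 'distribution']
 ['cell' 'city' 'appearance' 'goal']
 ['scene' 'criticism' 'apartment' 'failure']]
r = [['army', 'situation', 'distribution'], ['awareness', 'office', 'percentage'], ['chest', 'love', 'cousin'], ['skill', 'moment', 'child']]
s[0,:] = ['woman', 'association', 'depth', 'distribution']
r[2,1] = 'love'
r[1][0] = 'awareness'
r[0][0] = 'army'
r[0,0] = 'army'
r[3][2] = 'child'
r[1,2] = 'percentage'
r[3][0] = 'skill'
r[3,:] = ['skill', 'moment', 'child']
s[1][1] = 'city'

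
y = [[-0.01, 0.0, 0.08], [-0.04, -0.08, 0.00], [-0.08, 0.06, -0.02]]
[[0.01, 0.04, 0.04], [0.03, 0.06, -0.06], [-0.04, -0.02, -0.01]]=y@[[0.15, -0.27, 0.38], [-0.49, -0.64, 0.55], [0.17, 0.41, 0.59]]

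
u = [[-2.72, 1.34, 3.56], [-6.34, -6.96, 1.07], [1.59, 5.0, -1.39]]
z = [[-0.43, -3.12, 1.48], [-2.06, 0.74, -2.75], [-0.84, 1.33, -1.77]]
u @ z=[[-4.58, 14.21, -14.01], [16.16, 16.05, 7.86], [-9.82, -3.11, -8.94]]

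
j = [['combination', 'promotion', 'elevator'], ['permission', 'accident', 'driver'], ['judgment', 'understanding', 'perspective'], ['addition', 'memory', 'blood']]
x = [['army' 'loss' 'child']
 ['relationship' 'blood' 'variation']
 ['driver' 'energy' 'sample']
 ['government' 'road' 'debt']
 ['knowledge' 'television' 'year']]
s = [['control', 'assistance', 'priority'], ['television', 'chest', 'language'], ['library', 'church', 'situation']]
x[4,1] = 'television'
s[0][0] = 'control'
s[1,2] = 'language'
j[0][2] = 'elevator'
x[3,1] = 'road'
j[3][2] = 'blood'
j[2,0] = 'judgment'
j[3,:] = ['addition', 'memory', 'blood']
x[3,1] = 'road'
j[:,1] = ['promotion', 'accident', 'understanding', 'memory']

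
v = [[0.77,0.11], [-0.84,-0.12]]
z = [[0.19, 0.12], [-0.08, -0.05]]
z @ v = [[0.05,0.01], [-0.02,-0.00]]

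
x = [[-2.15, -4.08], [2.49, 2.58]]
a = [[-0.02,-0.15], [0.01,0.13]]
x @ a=[[0.00, -0.21], [-0.02, -0.04]]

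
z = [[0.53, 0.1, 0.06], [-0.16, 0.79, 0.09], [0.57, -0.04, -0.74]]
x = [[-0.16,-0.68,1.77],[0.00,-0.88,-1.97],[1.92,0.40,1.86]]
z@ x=[[0.03, -0.42, 0.85], [0.2, -0.55, -1.67], [-1.51, -0.65, -0.29]]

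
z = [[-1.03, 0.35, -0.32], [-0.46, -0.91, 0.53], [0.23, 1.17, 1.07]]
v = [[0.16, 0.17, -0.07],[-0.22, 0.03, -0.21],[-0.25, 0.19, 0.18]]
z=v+[[-1.19, 0.18, -0.25], [-0.24, -0.94, 0.74], [0.48, 0.98, 0.89]]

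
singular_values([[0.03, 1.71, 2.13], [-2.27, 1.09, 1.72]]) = [3.73, 1.69]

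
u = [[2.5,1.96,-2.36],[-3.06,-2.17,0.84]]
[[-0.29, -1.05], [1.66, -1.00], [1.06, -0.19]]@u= [[2.49, 1.71, -0.2], [7.21, 5.42, -4.76], [3.23, 2.49, -2.66]]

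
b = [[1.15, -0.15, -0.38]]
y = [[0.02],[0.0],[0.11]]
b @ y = [[-0.02]]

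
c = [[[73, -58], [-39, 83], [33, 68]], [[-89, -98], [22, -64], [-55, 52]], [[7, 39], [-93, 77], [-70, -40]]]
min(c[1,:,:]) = -98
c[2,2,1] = -40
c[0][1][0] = -39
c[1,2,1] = 52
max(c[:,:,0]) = 73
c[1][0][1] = -98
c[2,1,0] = -93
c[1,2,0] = -55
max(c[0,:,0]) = 73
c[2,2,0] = -70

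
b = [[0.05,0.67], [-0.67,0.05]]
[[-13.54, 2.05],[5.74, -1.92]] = b @ [[-10.02, 3.08],[-19.46, 2.83]]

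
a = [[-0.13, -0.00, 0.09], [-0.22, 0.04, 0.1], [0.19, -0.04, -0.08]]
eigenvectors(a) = [[0.53, 0.35, 0.39], [0.66, -0.63, 0.73], [-0.53, 0.7, 0.56]]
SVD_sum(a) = [[-0.14, 0.02, 0.07], [-0.22, 0.03, 0.11], [0.19, -0.03, -0.09]] + [[0.01, -0.02, 0.02], [-0.00, 0.01, -0.01], [0.0, -0.01, 0.01]] + [[0.00, 0.0, 0.0], [-0.00, -0.0, -0.0], [-0.00, -0.00, -0.00]]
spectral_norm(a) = 0.36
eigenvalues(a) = [-0.22, 0.05, -0.0]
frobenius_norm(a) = 0.36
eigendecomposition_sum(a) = [[-0.15, 0.01, 0.09], [-0.18, 0.02, 0.11], [0.15, -0.01, -0.09]] + [[0.02,-0.01,0.00],[-0.04,0.02,-0.01],[0.04,-0.03,0.01]] + [[0.00, -0.00, -0.00], [0.00, -0.00, -0.0], [0.0, -0.00, -0.00]]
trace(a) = -0.17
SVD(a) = [[-0.43, 0.89, -0.15],  [-0.69, -0.21, 0.70],  [0.59, 0.41, 0.70]] @ diag([0.357391350294443, 0.03703149185117752, 0.00030223499280067806]) @ [[0.89,-0.14,-0.43], [0.23,-0.67,0.7], [-0.39,-0.73,-0.56]]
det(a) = 0.00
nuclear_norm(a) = 0.39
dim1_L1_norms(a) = [0.22, 0.36, 0.31]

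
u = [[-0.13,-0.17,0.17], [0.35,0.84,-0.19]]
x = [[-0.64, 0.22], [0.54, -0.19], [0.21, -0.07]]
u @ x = [[0.03, -0.01], [0.19, -0.07]]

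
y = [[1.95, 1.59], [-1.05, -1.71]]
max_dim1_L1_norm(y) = 3.54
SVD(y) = [[-0.79, 0.62], [0.62, 0.79]] @ diag([3.17525412319863, 0.5243674790736882]) @ [[-0.69, -0.73], [0.73, -0.69]]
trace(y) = 0.24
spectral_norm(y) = 3.18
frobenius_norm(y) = 3.22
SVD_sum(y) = [[1.71, 1.81], [-1.35, -1.43]] + [[0.24, -0.22], [0.30, -0.28]]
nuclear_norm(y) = 3.70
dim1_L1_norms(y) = [3.54, 2.76]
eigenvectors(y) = [[0.95,-0.45], [-0.32,0.89]]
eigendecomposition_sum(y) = [[1.71, 0.87], [-0.57, -0.29]] + [[0.24,0.72], [-0.48,-1.42]]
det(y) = -1.66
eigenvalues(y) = [1.42, -1.18]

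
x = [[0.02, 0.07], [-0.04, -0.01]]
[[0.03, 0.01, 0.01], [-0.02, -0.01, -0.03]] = x@[[0.36,  0.26,  0.78], [0.37,  0.06,  -0.04]]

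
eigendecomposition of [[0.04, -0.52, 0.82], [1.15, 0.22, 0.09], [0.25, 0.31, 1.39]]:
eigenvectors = [[-0.13+0.57j, (-0.13-0.57j), (0.34+0j)], [(0.79+0j), (0.79-0j), 0.34+0.00j], [-0.07-0.15j, -0.07+0.15j, (0.87+0j)]]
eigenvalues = [(0.02+0.82j), (0.02-0.82j), (1.61+0j)]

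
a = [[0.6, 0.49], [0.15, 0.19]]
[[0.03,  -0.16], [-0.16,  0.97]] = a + [[-0.57, -0.65], [-0.31, 0.78]]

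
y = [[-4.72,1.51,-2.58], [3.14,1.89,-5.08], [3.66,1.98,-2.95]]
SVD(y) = [[-0.1, -0.98, 0.19], [0.77, -0.20, -0.61], [0.63, 0.08, 0.77]] @ diag([7.993857182411159, 5.658910454632646, 0.7392427298681468]) @ [[0.65, 0.32, -0.69], [0.76, -0.30, 0.58], [0.02, 0.90, 0.44]]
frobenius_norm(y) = 9.82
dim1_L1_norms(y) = [8.81, 10.11, 8.59]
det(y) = -33.44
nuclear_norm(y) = 14.39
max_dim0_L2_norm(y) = 6.75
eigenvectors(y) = [[-0.55+0.00j, (0.1+0.15j), (0.1-0.15j)], [(0.68+0j), 0.80+0.00j, 0.80-0.00j], [(0.49+0j), (0.47-0.33j), 0.47+0.33j]]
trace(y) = -5.78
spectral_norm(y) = 7.99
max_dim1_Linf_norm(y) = 5.08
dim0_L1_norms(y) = [11.52, 5.38, 10.61]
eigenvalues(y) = [(-4.29+0j), (-0.75+2.69j), (-0.75-2.69j)]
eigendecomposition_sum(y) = [[-3.97-0.00j,1.54-0.00j,-1.79+0.00j],  [4.94+0.00j,-1.92+0.00j,2.23-0.00j],  [(3.55+0j),(-1.38+0j),1.60-0.00j]] + [[(-0.37+0j), (-0.02+0.52j), -0.39-0.71j], [(-0.9+1.42j), (1.91+1.33j), -3.65-0.26j], [(0.05+1.21j), 1.68-0.00j, (-2.28+1.36j)]] + [[(-0.37-0j),-0.02-0.52j,-0.39+0.71j], [(-0.9-1.42j),1.91-1.33j,(-3.65+0.26j)], [(0.05-1.21j),1.68+0.00j,(-2.28-1.36j)]]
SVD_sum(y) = [[-0.53, -0.26, 0.56], [4.00, 1.96, -4.23], [3.29, 1.61, -3.47]] + [[-4.19, 1.64, -3.2], [-0.85, 0.33, -0.65], [0.36, -0.14, 0.28]] + [[0.0, 0.13, 0.06], [-0.01, -0.4, -0.2], [0.01, 0.51, 0.25]]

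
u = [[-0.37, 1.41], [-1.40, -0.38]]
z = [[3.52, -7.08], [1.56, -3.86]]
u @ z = [[0.90,-2.82], [-5.52,11.38]]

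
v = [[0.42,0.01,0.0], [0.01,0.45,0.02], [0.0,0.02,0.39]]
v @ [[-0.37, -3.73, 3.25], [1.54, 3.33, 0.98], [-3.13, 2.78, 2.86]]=[[-0.14,-1.53,1.37], [0.63,1.52,0.53], [-1.19,1.15,1.14]]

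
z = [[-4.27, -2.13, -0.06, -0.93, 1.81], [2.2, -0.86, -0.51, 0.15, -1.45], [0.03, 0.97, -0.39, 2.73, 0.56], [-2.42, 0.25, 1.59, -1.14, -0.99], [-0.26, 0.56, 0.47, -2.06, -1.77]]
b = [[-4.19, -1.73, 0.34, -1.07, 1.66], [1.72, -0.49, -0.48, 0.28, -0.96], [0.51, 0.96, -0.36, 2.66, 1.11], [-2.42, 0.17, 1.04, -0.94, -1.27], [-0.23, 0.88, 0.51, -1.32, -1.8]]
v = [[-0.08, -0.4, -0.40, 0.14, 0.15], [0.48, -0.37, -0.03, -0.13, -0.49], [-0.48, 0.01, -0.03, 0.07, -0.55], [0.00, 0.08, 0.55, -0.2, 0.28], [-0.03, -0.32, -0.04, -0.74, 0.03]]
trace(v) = -0.65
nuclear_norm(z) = 14.66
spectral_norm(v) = 0.92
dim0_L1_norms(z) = [9.18, 4.77, 3.02, 7.01, 6.58]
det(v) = 0.10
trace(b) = -7.78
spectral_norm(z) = 6.04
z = v + b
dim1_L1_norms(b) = [8.99, 3.93, 5.6, 5.84, 4.74]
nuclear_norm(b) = 12.94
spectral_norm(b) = 5.81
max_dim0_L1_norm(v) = 1.5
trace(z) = -8.43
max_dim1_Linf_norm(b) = 4.19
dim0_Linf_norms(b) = [4.19, 1.73, 1.04, 2.66, 1.8]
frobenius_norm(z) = 7.90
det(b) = 9.79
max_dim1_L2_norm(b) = 4.96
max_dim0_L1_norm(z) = 9.18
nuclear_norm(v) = 3.42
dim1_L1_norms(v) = [1.17, 1.5, 1.14, 1.11, 1.16]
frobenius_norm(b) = 7.36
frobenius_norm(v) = 1.62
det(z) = 51.28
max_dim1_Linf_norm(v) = 0.74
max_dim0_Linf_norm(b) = 4.19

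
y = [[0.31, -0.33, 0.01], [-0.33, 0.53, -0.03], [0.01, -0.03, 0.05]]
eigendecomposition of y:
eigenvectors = [[0.58,-0.77,0.25], [-0.81,-0.54,0.23], [0.04,0.33,0.94]]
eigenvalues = [0.77, 0.08, 0.05]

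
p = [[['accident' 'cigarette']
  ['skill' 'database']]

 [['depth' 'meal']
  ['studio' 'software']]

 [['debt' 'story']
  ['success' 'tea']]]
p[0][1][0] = 'skill'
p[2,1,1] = 'tea'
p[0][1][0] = 'skill'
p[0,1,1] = 'database'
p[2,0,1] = 'story'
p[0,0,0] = 'accident'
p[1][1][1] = 'software'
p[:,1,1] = ['database', 'software', 'tea']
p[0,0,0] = 'accident'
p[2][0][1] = 'story'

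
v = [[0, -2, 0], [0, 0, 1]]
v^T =[[0, 0], [-2, 0], [0, 1]]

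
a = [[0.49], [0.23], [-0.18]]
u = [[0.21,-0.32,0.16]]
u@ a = [[0.00]]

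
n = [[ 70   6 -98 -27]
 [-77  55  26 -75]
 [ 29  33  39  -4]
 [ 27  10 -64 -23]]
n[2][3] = -4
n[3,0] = 27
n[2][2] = 39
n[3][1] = 10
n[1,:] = [-77, 55, 26, -75]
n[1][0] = -77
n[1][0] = -77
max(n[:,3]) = -4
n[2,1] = 33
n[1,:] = [-77, 55, 26, -75]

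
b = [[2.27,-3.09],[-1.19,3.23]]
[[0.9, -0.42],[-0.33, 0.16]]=b@ [[0.52, -0.24], [0.09, -0.04]]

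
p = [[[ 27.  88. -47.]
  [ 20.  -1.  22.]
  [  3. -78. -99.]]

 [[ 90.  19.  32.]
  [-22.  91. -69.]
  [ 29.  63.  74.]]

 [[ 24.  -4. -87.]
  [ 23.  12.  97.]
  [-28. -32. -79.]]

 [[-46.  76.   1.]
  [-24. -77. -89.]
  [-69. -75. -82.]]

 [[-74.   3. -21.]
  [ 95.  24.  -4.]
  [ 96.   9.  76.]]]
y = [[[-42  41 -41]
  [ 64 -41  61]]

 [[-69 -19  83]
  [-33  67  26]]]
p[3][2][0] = -69.0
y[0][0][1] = 41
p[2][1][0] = 23.0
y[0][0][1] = 41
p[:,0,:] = [[27.0, 88.0, -47.0], [90.0, 19.0, 32.0], [24.0, -4.0, -87.0], [-46.0, 76.0, 1.0], [-74.0, 3.0, -21.0]]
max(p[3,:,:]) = 76.0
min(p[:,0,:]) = -87.0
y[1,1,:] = [-33, 67, 26]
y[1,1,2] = 26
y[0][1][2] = 61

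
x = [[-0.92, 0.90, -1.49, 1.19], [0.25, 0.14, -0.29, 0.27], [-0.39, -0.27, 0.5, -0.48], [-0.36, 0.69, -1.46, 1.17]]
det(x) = 0.00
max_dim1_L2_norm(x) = 2.3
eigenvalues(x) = [1.99, -1.1, 0.02, -0.02]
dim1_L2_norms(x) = [2.3, 0.49, 0.84, 2.03]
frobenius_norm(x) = 3.22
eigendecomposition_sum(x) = [[0.07, 0.48, -0.98, 0.83], [0.03, 0.21, -0.42, 0.35], [-0.05, -0.35, 0.71, -0.6], [0.08, 0.59, -1.18, 1.01]] + [[-0.99,0.41,-0.52,0.36], [0.22,-0.09,0.11,-0.08], [-0.34,0.14,-0.18,0.12], [-0.44,0.18,-0.23,0.16]] + [[0.0,0.01,0.00,-0.0],[0.00,0.02,0.01,-0.00],[-0.0,-0.02,-0.01,0.0],[-0.01,-0.03,-0.02,0.01]] + [[-0.00, 0.00, 0.0, 0.00], [-0.0, 0.00, 0.00, 0.00], [0.00, -0.03, -0.02, -0.00], [0.0, -0.04, -0.03, -0.01]]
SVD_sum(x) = [[-0.58, 0.85, -1.57, 1.27], [-0.09, 0.13, -0.24, 0.19], [0.16, -0.23, 0.43, -0.35], [-0.52, 0.76, -1.40, 1.13]] + [[-0.34, 0.0, 0.06, -0.08],[0.34, -0.00, -0.06, 0.08],[-0.54, 0.0, 0.10, -0.13],[0.16, -0.0, -0.03, 0.04]] + [[0.0, 0.05, 0.02, 0.0], [0.0, 0.01, 0.01, 0.0], [-0.00, -0.04, -0.02, -0.0], [-0.01, -0.07, -0.03, -0.00]] + [[0.00,0.00,-0.00,-0.00],  [0.0,0.0,-0.0,-0.00],  [0.00,0.00,-0.00,-0.0],  [-0.0,-0.0,0.0,0.00]]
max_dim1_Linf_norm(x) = 1.49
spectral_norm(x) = 3.12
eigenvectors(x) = [[0.56, 0.86, 0.12, -0.07], [0.24, -0.19, 0.41, -0.08], [-0.41, 0.29, -0.45, 0.62], [0.68, 0.38, -0.78, 0.78]]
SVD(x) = [[-0.73,0.46,0.5,-0.07],[-0.11,-0.45,0.14,-0.87],[0.2,0.73,-0.45,-0.47],[-0.65,-0.22,-0.73,0.08]] @ diag([3.1193128588012793, 0.7761939683587348, 0.10341406080382201, 0.003967924971217918]) @ [[0.26, -0.38, 0.69, -0.56],[-0.96, 0.00, 0.17, -0.23],[0.08, 0.89, 0.46, 0.01],[-0.10, -0.27, 0.53, 0.79]]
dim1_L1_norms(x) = [4.5, 0.95, 1.64, 3.68]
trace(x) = 0.89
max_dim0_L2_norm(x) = 2.16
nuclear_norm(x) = 4.00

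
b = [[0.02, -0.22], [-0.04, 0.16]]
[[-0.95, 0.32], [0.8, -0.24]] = b@[[-4.29, 0.09], [3.93, -1.46]]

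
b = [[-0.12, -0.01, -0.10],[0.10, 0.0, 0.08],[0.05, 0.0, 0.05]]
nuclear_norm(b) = 0.23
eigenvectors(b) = [[0.69, 0.33, -0.61], [-0.67, -0.91, 0.16], [-0.29, -0.26, 0.78]]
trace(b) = -0.07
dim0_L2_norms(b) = [0.16, 0.01, 0.14]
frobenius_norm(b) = 0.21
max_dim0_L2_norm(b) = 0.16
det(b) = 0.00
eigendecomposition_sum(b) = [[-0.13, -0.02, -0.09],[0.12, 0.02, 0.09],[0.05, 0.01, 0.04]] + [[0.01, 0.01, 0.01], [-0.02, -0.02, -0.01], [-0.01, -0.00, -0.00]] + [[-0.00,0.0,-0.01], [0.0,-0.00,0.0], [0.0,-0.00,0.01]]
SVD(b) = [[-0.73, 0.49, 0.48], [0.6, 0.12, 0.79], [0.33, 0.87, -0.38]] @ diag([0.21402376936009393, 0.007150045359264124, 0.00653475326678781]) @ [[0.77, 0.03, 0.64], [-0.45, -0.68, 0.58], [0.46, -0.73, -0.51]]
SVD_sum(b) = [[-0.12, -0.01, -0.1],  [0.1, 0.00, 0.08],  [0.05, 0.0, 0.05]] + [[-0.0, -0.00, 0.00], [-0.0, -0.0, 0.0], [-0.0, -0.00, 0.0]] + [[0.00, -0.00, -0.0],[0.0, -0.0, -0.0],[-0.00, 0.00, 0.00]]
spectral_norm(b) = 0.21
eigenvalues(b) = [-0.07, -0.01, 0.01]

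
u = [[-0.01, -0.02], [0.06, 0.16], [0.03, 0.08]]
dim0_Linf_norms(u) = [0.06, 0.16]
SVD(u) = [[-0.12,-0.99], [0.89,-0.1], [0.44,-0.05]] @ diag([0.19233978736776505, 0.0023251226468544543]) @ [[0.35, 0.94], [0.94, -0.35]]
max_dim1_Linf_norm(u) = 0.16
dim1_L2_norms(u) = [0.02, 0.17, 0.09]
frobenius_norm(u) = 0.19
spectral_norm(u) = 0.19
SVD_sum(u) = [[-0.01, -0.02],[0.06, 0.16],[0.03, 0.08]] + [[-0.0, 0.0], [-0.0, 0.00], [-0.00, 0.00]]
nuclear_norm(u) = 0.19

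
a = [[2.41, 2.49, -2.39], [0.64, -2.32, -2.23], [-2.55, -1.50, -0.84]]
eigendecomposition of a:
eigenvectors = [[-0.85, -0.58, -0.29], [-0.24, 0.77, 0.92], [0.48, -0.27, 0.27]]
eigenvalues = [4.45, -2.02, -3.18]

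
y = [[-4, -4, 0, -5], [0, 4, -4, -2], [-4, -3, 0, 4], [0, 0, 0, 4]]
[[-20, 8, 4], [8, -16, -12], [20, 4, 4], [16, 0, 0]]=y @ [[-4, 2, -1], [4, -4, 0], [0, 0, 3], [4, 0, 0]]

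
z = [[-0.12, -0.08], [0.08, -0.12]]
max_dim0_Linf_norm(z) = 0.12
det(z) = 0.02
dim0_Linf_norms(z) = [0.12, 0.12]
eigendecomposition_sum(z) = [[(-0.06+0.04j), (-0.04-0.06j)],[(0.04+0.06j), (-0.06+0.04j)]] + [[(-0.06-0.04j), -0.04+0.06j], [0.04-0.06j, -0.06-0.04j]]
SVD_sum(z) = [[-0.12, 0.0], [0.08, 0.0]] + [[0.0,-0.08], [0.0,-0.12]]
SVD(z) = [[-0.83, 0.55], [0.55, 0.83]] @ diag([0.14422205101855956, 0.14422205101855956]) @ [[1.0, 0.00], [-0.0, -1.00]]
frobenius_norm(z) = 0.20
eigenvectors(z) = [[0.71+0.00j, 0.71-0.00j], [-0.71j, 0.00+0.71j]]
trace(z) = -0.24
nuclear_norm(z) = 0.29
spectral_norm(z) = 0.14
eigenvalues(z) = [(-0.12+0.08j), (-0.12-0.08j)]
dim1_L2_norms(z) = [0.14, 0.14]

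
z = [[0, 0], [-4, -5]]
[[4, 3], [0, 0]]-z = [[4, 3], [4, 5]]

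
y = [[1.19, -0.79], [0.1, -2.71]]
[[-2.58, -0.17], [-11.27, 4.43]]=y @[[0.61, -1.26], [4.18, -1.68]]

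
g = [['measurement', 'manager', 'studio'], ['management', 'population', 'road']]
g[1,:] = ['management', 'population', 'road']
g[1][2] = 'road'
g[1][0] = 'management'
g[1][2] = 'road'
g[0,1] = 'manager'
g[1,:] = ['management', 'population', 'road']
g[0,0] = 'measurement'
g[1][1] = 'population'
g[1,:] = ['management', 'population', 'road']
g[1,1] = 'population'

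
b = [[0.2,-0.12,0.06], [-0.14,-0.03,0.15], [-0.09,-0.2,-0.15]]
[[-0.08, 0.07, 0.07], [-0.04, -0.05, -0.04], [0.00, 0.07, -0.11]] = b @ [[-0.12, 0.2, 0.44], [0.30, -0.31, 0.21], [-0.35, -0.2, 0.17]]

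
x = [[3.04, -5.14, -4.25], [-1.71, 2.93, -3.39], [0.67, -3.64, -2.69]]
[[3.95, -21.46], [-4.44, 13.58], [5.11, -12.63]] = x @ [[-1.48,-1.78], [-1.95,3.32], [0.37,-0.24]]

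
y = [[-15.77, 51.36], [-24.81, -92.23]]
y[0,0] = -15.77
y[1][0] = -24.81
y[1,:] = [-24.81, -92.23]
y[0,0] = -15.77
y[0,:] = [-15.77, 51.36]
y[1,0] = -24.81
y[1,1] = -92.23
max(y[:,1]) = 51.36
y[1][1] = -92.23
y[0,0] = -15.77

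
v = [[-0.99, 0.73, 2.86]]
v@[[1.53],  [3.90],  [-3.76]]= [[-9.42]]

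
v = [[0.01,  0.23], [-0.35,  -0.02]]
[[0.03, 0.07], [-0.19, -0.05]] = v @ [[0.54, 0.12], [0.12, 0.3]]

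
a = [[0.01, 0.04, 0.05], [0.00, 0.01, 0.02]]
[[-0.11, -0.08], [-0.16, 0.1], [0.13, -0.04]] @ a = [[-0.00, -0.01, -0.01], [-0.0, -0.01, -0.01], [0.00, 0.0, 0.01]]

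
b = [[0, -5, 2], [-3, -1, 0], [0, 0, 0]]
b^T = [[0, -3, 0], [-5, -1, 0], [2, 0, 0]]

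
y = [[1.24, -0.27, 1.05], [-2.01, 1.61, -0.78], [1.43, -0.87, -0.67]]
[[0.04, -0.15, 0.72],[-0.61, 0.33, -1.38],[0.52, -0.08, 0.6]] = y@[[0.08, -0.01, 0.31], [-0.35, 0.15, -0.36], [-0.15, -0.09, 0.23]]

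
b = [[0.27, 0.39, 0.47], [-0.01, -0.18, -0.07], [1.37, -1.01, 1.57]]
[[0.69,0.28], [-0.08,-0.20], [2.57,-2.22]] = b @ [[1.07, 0.95], [0.10, 1.56], [0.77, -1.24]]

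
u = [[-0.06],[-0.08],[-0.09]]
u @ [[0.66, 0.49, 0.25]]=[[-0.04, -0.03, -0.02], [-0.05, -0.04, -0.02], [-0.06, -0.04, -0.02]]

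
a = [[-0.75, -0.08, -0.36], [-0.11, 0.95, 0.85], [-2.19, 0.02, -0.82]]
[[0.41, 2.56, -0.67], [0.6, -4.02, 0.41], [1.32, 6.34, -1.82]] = a@[[-1.12,  -1.97,  0.93], [-0.71,  -2.21,  0.76], [1.36,  -2.52,  -0.25]]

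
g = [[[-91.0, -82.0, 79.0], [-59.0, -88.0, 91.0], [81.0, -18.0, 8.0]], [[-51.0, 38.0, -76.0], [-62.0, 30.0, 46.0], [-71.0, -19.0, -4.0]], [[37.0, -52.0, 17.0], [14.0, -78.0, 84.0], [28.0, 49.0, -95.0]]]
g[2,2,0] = 28.0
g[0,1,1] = -88.0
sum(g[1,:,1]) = 49.0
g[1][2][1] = -19.0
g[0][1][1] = -88.0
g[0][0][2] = 79.0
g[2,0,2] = 17.0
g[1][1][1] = 30.0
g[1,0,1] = 38.0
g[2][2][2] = -95.0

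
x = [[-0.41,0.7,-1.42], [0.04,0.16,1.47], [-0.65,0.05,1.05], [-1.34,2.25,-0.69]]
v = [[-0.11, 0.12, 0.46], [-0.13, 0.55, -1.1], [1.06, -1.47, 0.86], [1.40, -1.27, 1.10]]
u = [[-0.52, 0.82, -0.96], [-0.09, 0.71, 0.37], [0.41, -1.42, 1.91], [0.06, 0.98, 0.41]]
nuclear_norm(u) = 4.36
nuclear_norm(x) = 5.59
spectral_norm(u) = 2.78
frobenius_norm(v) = 3.25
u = v + x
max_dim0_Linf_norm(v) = 1.47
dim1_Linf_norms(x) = [1.42, 1.47, 1.05, 2.25]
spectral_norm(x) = 3.05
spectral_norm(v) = 3.12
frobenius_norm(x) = 3.70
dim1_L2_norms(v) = [0.49, 1.24, 2.01, 2.19]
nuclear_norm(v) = 4.32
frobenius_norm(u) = 3.08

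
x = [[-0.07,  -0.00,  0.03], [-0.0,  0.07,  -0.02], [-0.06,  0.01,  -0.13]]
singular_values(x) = [0.15, 0.08, 0.07]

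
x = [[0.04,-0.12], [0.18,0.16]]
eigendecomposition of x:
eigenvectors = [[0.26-0.58j, (0.26+0.58j)], [-0.77+0.00j, -0.77-0.00j]]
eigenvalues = [(0.1+0.13j), (0.1-0.13j)]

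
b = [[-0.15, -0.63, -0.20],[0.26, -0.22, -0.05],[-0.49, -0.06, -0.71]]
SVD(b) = [[-0.50, -0.78, -0.39], [0.02, -0.46, 0.89], [-0.87, 0.44, 0.24]] @ diag([0.9461999793300063, 0.6170991312500369, 0.22269769043783383]) @ [[0.53, 0.38, 0.75], [-0.35, 0.91, -0.22], [0.77, 0.15, -0.62]]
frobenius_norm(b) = 1.15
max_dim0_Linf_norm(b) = 0.71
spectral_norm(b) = 0.95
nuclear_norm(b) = 1.79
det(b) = -0.13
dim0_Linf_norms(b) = [0.49, 0.63, 0.71]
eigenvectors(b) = [[(-0.25+0j), 0.70+0.00j, (0.7-0j)], [0.03+0.00j, 0.09-0.51j, (0.09+0.51j)], [-0.97+0.00j, -0.39+0.30j, (-0.39-0.3j)]]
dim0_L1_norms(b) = [0.9, 0.91, 0.96]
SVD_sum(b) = [[-0.25, -0.18, -0.36], [0.01, 0.01, 0.01], [-0.44, -0.31, -0.62]] + [[0.17, -0.44, 0.1], [0.10, -0.26, 0.06], [-0.09, 0.25, -0.06]] + [[-0.07, -0.01, 0.05],[0.15, 0.03, -0.12],[0.04, 0.01, -0.03]]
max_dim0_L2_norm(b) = 0.74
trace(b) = -1.08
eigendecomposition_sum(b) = [[(-0.1+0j), (-0.12-0j), -0.20-0.00j], [(0.01-0j), (0.01+0j), (0.02+0j)], [-0.37+0.00j, (-0.45-0j), (-0.75-0j)]] + [[-0.03+0.17j, -0.26-0.11j, -0.00-0.05j],[(0.12+0.04j), (-0.12+0.17j), -0.04-0.01j],[(-0.06-0.11j), (0.19-0.05j), 0.02+0.03j]] + [[-0.03-0.17j, -0.26+0.11j, (-0+0.05j)], [0.12-0.04j, -0.12-0.17j, (-0.04+0.01j)], [(-0.06+0.11j), 0.19+0.05j, (0.02-0.03j)]]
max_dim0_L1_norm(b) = 0.96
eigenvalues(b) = [(-0.84+0j), (-0.12+0.37j), (-0.12-0.37j)]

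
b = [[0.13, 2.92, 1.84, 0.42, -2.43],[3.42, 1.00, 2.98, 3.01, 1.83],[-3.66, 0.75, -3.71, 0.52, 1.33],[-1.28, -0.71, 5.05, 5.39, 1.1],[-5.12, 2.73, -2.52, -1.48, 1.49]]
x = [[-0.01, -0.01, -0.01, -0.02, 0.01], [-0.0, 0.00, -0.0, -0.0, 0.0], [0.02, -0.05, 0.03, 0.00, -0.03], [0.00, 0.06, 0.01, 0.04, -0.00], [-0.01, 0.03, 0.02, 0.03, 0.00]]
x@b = [[-0.02,-0.01,-0.14,-0.16,-0.01], [0.0,0.00,0.0,0.00,0.0], [-0.12,-0.05,-0.15,-0.08,-0.14], [0.12,0.04,0.34,0.40,0.17], [-0.01,-0.01,0.15,0.26,0.14]]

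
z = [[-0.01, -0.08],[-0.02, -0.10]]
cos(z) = [[1.00,-0.0], [-0.0,0.99]]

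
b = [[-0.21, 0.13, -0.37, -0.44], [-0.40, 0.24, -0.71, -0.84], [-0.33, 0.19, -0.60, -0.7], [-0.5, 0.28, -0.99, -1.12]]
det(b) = 0.000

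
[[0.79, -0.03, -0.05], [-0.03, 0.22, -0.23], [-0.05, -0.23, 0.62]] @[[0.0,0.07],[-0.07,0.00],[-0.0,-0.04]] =[[0.00, 0.06], [-0.02, 0.01], [0.02, -0.03]]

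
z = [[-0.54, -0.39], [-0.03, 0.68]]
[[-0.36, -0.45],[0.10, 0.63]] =z @[[0.55, 0.17], [0.17, 0.93]]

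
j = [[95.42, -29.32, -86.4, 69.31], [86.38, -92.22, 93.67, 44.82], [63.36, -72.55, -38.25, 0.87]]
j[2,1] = -72.55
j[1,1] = -92.22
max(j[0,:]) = 95.42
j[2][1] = -72.55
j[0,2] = -86.4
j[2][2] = -38.25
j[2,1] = -72.55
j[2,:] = [63.36, -72.55, -38.25, 0.87]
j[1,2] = 93.67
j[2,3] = 0.87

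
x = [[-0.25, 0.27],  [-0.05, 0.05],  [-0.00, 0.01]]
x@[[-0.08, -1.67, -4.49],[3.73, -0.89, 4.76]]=[[1.03, 0.18, 2.41], [0.19, 0.04, 0.46], [0.04, -0.01, 0.05]]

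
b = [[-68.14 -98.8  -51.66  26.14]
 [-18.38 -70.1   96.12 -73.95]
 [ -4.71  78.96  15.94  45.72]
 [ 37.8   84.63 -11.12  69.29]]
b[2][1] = 78.96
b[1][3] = -73.95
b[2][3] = 45.72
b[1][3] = -73.95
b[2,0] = -4.71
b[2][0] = -4.71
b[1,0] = -18.38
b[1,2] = 96.12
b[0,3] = 26.14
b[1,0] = -18.38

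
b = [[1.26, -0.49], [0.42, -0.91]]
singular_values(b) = [1.57, 0.6]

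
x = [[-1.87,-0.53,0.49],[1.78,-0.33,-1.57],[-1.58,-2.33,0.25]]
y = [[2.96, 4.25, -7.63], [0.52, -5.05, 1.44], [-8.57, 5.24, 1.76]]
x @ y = [[-10.01, -2.70, 14.37], [18.55, 1.0, -16.82], [-8.03, 6.36, 9.14]]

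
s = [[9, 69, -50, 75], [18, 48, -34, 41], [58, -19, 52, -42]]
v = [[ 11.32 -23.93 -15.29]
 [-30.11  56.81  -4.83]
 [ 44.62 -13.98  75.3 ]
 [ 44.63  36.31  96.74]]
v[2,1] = -13.98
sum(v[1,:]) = 21.870000000000005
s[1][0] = 18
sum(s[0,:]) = 103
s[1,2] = -34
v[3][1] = 36.31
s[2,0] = 58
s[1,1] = 48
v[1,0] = -30.11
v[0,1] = -23.93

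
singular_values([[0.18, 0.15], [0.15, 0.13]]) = [0.31, 0.0]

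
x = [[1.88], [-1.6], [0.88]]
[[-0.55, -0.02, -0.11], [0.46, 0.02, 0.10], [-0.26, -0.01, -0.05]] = x @ [[-0.29, -0.01, -0.06]]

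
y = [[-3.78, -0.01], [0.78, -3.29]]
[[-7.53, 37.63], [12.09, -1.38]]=y @ [[2.0, -9.95], [-3.2, -1.94]]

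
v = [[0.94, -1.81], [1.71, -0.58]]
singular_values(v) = [2.53, 1.01]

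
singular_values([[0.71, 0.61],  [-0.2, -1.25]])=[1.49, 0.51]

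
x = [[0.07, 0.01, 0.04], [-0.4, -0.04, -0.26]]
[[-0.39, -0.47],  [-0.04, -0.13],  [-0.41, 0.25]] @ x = [[0.16,  0.01,  0.11], [0.05,  0.0,  0.03], [-0.13,  -0.01,  -0.08]]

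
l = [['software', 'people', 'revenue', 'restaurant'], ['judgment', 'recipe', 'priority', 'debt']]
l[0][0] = 'software'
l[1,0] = 'judgment'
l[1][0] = 'judgment'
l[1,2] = 'priority'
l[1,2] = 'priority'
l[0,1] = 'people'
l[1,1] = 'recipe'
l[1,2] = 'priority'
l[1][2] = 'priority'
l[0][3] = 'restaurant'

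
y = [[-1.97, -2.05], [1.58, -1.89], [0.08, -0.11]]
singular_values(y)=[2.89, 2.41]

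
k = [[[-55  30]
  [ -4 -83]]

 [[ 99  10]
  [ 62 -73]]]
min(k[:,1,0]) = -4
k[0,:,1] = [30, -83]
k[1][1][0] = 62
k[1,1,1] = -73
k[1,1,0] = 62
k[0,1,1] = -83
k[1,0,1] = 10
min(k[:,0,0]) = -55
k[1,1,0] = 62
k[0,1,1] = -83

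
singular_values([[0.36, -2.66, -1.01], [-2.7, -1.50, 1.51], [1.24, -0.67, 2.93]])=[3.67, 3.18, 2.65]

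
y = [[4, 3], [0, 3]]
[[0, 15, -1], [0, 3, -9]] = y @[[0, 3, 2], [0, 1, -3]]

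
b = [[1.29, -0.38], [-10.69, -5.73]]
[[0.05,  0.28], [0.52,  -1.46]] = b @ [[0.01,  0.19], [-0.11,  -0.1]]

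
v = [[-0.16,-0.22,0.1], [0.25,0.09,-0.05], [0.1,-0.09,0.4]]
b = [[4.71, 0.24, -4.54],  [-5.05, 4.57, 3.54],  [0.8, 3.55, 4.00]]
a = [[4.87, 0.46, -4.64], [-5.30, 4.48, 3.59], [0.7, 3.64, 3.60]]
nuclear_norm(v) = 0.90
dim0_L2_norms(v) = [0.31, 0.25, 0.42]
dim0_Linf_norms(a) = [5.3, 4.48, 4.64]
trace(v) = 0.33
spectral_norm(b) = 10.10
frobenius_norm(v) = 0.58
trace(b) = 13.28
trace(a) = 12.95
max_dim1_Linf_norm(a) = 5.3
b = a + v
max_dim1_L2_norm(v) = 0.42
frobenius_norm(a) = 11.54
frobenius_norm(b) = 11.45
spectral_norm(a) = 10.20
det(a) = 128.90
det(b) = 130.43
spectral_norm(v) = 0.45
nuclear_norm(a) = 17.58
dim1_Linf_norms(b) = [4.71, 5.05, 4.0]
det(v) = 0.01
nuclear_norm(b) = 17.50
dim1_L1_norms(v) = [0.48, 0.39, 0.59]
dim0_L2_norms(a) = [7.23, 5.79, 6.88]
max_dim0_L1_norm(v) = 0.55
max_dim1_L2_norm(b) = 7.68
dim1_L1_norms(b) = [9.49, 13.16, 8.35]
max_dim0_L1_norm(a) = 11.83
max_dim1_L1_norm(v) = 0.59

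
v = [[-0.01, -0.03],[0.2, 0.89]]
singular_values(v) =[0.91, 0.0]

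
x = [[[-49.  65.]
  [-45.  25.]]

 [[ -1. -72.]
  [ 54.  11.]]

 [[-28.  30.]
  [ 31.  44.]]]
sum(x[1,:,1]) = -61.0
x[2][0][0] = -28.0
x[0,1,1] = 25.0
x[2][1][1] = 44.0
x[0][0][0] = -49.0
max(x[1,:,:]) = 54.0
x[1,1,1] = 11.0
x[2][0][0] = -28.0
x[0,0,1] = 65.0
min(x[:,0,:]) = -72.0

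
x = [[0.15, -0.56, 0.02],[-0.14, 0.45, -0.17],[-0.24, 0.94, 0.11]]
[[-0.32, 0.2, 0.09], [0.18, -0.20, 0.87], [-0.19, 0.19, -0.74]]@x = [[-0.10, 0.35, -0.03],[-0.15, 0.63, 0.13],[0.12, -0.50, -0.12]]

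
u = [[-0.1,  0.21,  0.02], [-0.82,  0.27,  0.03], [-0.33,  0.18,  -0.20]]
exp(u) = [[0.81, 0.23, 0.02],[-0.88, 1.21, 0.02],[-0.35, 0.15, 0.82]]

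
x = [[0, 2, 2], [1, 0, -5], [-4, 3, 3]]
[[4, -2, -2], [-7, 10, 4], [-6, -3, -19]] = x @ [[3, 0, 4], [0, 1, -1], [2, -2, 0]]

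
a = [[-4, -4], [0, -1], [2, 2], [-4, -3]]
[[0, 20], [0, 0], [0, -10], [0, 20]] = a @ [[0, -5], [0, 0]]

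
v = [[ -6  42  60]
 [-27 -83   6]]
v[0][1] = 42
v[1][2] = 6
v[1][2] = 6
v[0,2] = 60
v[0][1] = 42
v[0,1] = 42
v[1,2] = 6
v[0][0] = -6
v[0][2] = 60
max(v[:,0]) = -6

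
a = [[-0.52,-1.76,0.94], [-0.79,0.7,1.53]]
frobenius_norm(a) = 2.78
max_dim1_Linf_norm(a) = 1.76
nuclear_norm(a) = 3.91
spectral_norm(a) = 2.14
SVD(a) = [[-0.88,-0.48], [-0.48,0.88]] @ diag([2.141889864316702, 1.766042980546447]) @ [[0.39, 0.57, -0.73], [-0.25, 0.82, 0.51]]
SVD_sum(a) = [[-0.73, -1.06, 1.37], [-0.40, -0.58, 0.74]] + [[0.21, -0.70, -0.43], [-0.39, 1.28, 0.79]]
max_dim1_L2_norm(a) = 2.06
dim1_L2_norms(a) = [2.06, 1.86]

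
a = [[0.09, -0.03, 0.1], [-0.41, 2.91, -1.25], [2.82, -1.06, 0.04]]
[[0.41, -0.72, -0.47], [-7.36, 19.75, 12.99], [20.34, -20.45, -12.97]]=a @ [[6.25, -5.11, -3.2], [-2.65, 5.66, 3.69], [-2.33, -0.95, -0.75]]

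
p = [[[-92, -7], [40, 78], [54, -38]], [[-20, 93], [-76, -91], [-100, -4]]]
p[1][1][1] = -91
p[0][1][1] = 78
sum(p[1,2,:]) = -104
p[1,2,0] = -100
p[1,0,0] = -20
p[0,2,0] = 54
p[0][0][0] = -92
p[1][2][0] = -100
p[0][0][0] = -92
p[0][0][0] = -92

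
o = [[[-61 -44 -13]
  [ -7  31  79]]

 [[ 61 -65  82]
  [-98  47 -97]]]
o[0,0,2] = -13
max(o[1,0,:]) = 82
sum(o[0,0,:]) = -118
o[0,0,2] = -13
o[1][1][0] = -98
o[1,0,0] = 61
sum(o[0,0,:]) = -118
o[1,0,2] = 82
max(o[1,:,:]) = 82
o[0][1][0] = -7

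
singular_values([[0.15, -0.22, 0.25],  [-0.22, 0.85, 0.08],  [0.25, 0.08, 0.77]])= [0.91, 0.86, 0.0]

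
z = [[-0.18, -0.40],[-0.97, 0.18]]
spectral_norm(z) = 0.99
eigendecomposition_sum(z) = [[-0.41, -0.2], [-0.49, -0.23]] + [[0.23, -0.2], [-0.49, 0.41]]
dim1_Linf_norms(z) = [0.4, 0.97]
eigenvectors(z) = [[-0.65, 0.43], [-0.76, -0.90]]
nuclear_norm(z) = 1.42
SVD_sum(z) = [[-0.13, 0.02], [-0.98, 0.13]] + [[-0.05, -0.42],[0.01, 0.05]]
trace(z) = 0.00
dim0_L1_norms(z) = [1.15, 0.58]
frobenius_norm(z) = 1.08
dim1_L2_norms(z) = [0.44, 0.99]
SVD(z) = [[-0.13, -0.99], [-0.99, 0.13]] @ diag([0.9932548976180818, 0.4232548976180823]) @ [[0.99, -0.13],[0.13, 0.99]]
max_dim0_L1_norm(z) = 1.15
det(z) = -0.42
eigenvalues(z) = [-0.65, 0.65]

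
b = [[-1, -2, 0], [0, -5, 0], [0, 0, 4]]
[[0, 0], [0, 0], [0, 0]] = b @ [[0, 0], [0, 0], [0, 0]]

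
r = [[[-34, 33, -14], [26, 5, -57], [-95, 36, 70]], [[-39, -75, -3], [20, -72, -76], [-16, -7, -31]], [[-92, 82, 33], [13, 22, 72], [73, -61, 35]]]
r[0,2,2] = 70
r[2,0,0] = -92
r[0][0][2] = -14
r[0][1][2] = -57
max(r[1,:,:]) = 20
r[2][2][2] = 35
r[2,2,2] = 35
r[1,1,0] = 20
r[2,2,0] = 73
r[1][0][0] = -39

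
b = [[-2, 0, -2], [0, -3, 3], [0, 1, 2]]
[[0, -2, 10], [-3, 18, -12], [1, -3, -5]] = b @ [[0, 0, -2], [1, -5, 1], [0, 1, -3]]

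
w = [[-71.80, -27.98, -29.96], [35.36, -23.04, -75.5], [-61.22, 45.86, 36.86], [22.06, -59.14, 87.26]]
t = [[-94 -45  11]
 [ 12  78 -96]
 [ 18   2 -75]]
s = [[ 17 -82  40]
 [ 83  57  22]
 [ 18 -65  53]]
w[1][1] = -23.04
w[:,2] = [-29.96, -75.5, 36.86, 87.26]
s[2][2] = 53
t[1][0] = 12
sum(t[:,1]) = 35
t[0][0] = -94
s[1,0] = 83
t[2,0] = 18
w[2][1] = 45.86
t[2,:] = [18, 2, -75]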